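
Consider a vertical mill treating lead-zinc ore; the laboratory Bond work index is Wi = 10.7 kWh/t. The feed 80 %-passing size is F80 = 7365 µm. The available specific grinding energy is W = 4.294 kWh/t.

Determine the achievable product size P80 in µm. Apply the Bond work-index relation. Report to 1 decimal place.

W = 10 Wi / √P80 − 10 Wi / √F80
P80^-0.5 = F80^-0.5 + W/(10 Wi)
  = 4.2940/(10·10.7) + 1/√7365 = 0.040131 + 0.011652 = 0.051783
P80 = (1/0.051783)² = 19.3113² = 372.93 µm

P80 = 372.9 µm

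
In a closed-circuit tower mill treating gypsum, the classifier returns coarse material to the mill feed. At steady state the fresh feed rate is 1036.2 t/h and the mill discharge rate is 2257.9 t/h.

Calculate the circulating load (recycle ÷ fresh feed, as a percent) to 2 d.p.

CL = 117.90 %

Mill node: discharge = fresh + recycle.
R = M − F = 2257.9 − 1036.2 = 1221.7 t/h
CL = 100·R/F = 100·1221.7/1036.2 = 117.90 %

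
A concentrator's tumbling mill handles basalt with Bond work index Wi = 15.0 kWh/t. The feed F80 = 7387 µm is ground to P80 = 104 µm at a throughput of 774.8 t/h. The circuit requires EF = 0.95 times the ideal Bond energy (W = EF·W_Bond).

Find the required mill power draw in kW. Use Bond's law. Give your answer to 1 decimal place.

W = 10 Wi (1/√P80 − 1/√F80)  [Bond]
W = 10·15.0·(1/√104 − 1/√7387) = 10·15.0·(0.086423) = 12.9635 kWh/t
With EF = 0.95: W = 12.9635·0.95 = 12.3153 kWh/t
P = W·T = 12.3153·774.8 = 9541.9 kW

P = 9541.9 kW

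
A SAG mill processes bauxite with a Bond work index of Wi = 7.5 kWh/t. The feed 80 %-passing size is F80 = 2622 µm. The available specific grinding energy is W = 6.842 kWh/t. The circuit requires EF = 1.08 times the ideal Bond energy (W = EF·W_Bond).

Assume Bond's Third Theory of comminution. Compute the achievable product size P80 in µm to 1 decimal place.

Bond:  W = 10 Wi (1/√P − 1/√F)
W_Bond = W / EF = 6.842 / 1.08 = 6.3352 kWh/t
⇒ 1/√P80 = W_Bond/(10 Wi) + 1/√F80
  = 6.3352/(10·7.5) + 1/√2622 = 0.084469 + 0.019529 = 0.103998
P80 = (1/0.103998)² = 9.6155² = 92.46 µm

P80 = 92.5 µm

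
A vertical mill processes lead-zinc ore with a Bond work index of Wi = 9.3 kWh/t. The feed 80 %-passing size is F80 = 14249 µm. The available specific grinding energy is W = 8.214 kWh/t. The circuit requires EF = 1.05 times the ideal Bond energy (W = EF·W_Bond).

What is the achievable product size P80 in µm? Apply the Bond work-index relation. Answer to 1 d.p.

P80 = 116.9 µm

W = 10·Wi·[P80^(−½) − F80^(−½)]
W_Bond = W / EF = 8.214 / 1.05 = 7.8229 kWh/t
⇒ 1/√P80 = W_Bond/(10·Wi) + 1/√F80
  = 7.8229/(10·9.3) + 1/√14249 = 0.084117 + 0.008377 = 0.092494
P80 = (1/0.092494)² = 10.8115² = 116.89 µm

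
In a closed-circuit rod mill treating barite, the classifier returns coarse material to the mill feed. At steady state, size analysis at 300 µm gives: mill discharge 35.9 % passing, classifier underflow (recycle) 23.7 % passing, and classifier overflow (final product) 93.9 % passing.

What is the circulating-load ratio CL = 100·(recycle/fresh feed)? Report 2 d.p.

Two-product formula at 300 µm:
Fd + Rd = Ru + Fo ⇒ R/F = (o−d)/(d−u)
r = (93.9 − 35.9)/(35.9 − 23.7) = 58.0/12.2 = 4.7541
CL = 100·r = 475.41 %

CL = 475.41 %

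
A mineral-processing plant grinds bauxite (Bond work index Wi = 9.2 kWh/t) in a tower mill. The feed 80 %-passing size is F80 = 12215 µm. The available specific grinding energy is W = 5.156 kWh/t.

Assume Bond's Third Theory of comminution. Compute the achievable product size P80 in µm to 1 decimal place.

P80 = 236.0 µm

W = 10 Wi (1/√P80 − 1/√F80)  [Bond]
⇒ 1/√P80 = W/(10 Wi) + 1/√F80
  = 5.1560/(10·9.2) + 1/√12215 = 0.056043 + 0.009048 = 0.065091
P80 = (1/0.065091)² = 15.3630² = 236.02 µm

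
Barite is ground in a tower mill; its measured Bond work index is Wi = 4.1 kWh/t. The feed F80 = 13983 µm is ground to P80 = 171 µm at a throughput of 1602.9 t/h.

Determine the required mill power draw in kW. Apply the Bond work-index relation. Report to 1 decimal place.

W = 10 Wi / √P80 − 10 Wi / √F80
W = 10·4.1·(1/√171 − 1/√13983) = 10·4.1·(0.068015) = 2.7886 kWh/t
P_mill = W·ṁ = 2.7886·1602.9 = 4469.9 kW

P = 4469.9 kW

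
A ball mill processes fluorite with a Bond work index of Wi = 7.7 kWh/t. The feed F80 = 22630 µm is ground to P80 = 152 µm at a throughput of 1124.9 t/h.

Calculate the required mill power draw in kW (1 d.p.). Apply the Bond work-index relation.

Bond: W = 10·Wi·(1/√P80 − 1/√F80)
W = 10·7.7·(1/√152 − 1/√22630) = 10·7.7·(0.074463) = 5.7337 kWh/t
Power = W × throughput = 5.7337 kWh/t × 1124.9 t/h = 6449.8 kW

P = 6449.8 kW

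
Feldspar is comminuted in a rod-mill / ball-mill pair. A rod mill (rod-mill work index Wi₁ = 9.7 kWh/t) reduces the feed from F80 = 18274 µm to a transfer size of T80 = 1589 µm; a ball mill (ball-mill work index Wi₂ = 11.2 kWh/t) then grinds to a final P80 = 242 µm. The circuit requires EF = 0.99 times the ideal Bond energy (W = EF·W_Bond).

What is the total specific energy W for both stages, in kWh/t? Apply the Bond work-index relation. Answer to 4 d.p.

W = 6.0447 kWh/t

Bond: W = 10·Wi·(1/√P80 − 1/√F80)
Stage 1 (18274→1589 µm, Wi₁=9.7): W₁ = 10·9.7·(0.025086 − 0.007397) = 1.7158 kWh/t
Stage 2 (1589→242 µm, Wi₂=11.2): W₂ = 10·11.2·(0.064282 − 0.025086) = 4.3900 kWh/t
W = W₁ + W₂ = 1.7158 + 4.3900 = 6.1058 kWh/t
Apply correction: 6.1058 × 0.99 = 6.0447 kWh/t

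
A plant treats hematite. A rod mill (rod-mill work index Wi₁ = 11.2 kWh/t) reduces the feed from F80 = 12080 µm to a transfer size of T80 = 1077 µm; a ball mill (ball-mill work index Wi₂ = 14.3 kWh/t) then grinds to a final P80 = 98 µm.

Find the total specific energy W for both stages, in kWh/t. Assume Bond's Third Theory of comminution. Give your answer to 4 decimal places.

W = 10·Wi·[P80^(−½) − F80^(−½)]
Stage 1 (12080→1077 µm, Wi₁=11.2): W₁ = 10·11.2·(0.030471 − 0.009098) = 2.3938 kWh/t
Stage 2 (1077→98 µm, Wi₂=14.3): W₂ = 10·14.3·(0.101015 − 0.030471) = 10.0878 kWh/t
W = W₁ + W₂ = 2.3938 + 10.0878 = 12.4815 kWh/t

W = 12.4815 kWh/t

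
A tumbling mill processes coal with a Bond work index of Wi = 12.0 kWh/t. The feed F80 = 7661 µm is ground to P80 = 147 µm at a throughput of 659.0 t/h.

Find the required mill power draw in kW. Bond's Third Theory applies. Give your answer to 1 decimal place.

W = 10 Wi (P80^-0.5 − F80^-0.5)
W = 10·12.0·(1/√147 − 1/√7661) = 10·12.0·(0.071054) = 8.5264 kWh/t
Mill draw = 8.5264 × 659.0 = 5618.9 kW

P = 5618.9 kW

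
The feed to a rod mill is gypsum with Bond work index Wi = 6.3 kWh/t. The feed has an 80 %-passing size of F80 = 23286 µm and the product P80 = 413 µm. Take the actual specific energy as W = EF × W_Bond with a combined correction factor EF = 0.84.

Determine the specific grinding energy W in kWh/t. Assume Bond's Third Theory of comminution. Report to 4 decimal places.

W = 10·Wi·[P80^(−½) − F80^(−½)]
1/√413 = 0.049207;  1/√23286 = 0.006553
W = 10·6.3·(0.049207 − 0.006553) = 2.6872 kWh/t
Apply correction: 2.6872 × 0.84 = 2.2572 kWh/t

W = 2.2572 kWh/t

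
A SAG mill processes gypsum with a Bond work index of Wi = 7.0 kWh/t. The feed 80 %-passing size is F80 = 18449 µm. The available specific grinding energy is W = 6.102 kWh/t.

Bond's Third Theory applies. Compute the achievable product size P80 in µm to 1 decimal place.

W = 10·Wi·[P80^(−½) − F80^(−½)]
P80^-0.5 = F80^-0.5 + W/(10 Wi)
  = 6.1020/(10·7.0) + 1/√18449 = 0.087171 + 0.007362 = 0.094534
P80 = (1/0.094534)² = 10.5782² = 111.90 µm

P80 = 111.9 µm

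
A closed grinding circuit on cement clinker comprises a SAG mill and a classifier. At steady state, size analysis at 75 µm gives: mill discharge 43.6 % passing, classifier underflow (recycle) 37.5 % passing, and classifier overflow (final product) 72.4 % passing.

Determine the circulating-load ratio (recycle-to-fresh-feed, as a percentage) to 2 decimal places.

Mass balance on the −75 µm fraction:
r = (o − d)/(d − u)
r = (72.4 − 43.6)/(43.6 − 37.5) = 28.8/6.1 = 4.7213
CL = 100·r = 472.13 %

CL = 472.13 %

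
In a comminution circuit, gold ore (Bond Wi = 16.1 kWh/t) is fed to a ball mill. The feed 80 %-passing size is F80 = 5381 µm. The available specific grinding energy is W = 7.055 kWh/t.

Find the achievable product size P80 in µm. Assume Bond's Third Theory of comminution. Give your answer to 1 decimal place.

W = 10 Wi / √P80 − 10 Wi / √F80
⇒ 1/√P80 = W/(10 Wi) + 1/√F80
  = 7.0550/(10·16.1) + 1/√5381 = 0.043820 + 0.013632 = 0.057452
P80 = (1/0.057452)² = 17.4058² = 302.96 µm

P80 = 303.0 µm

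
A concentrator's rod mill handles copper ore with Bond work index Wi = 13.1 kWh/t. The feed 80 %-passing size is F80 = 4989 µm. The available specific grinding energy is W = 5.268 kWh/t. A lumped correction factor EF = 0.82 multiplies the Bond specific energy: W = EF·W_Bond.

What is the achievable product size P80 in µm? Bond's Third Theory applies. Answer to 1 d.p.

W = 10 Wi (P80^-0.5 − F80^-0.5)
W_Bond = W / EF = 5.268 / 0.82 = 6.4244 kWh/t
P80^(−½) = W_Bond/(10 Wi) + F80^(−½)
  = 6.4244/(10·13.1) + 1/√4989 = 0.049041 + 0.014158 = 0.063199
P80 = (1/0.063199)² = 15.8231² = 250.37 µm

P80 = 250.4 µm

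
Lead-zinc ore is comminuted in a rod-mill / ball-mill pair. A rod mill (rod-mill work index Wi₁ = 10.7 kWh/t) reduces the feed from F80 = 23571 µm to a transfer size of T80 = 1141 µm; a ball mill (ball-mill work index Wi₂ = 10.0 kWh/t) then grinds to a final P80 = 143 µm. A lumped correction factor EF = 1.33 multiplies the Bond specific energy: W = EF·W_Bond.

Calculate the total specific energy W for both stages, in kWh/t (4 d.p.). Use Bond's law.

W = 10.4707 kWh/t

W_Bond = 10·Wi·(1/√P₈₀ − 1/√F₈₀)
Stage 1 (23571→1141 µm, Wi₁=10.7): W₁ = 10·10.7·(0.029604 − 0.006513) = 2.4707 kWh/t
Stage 2 (1141→143 µm, Wi₂=10.0): W₂ = 10·10.0·(0.083624 − 0.029604) = 5.4020 kWh/t
W = W₁ + W₂ = 2.4707 + 5.4020 = 7.8727 kWh/t
Apply correction: 7.8727 × 1.33 = 10.4707 kWh/t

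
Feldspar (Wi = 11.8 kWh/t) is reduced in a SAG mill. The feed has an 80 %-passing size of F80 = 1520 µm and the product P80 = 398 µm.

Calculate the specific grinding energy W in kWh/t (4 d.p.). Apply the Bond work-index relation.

Bond: W = 10·Wi·(1/√P80 − 1/√F80)
1/√398 = 0.050125;  1/√1520 = 0.025649
W = 10·11.8·(0.050125 − 0.025649) = 2.8882 kWh/t

W = 2.8882 kWh/t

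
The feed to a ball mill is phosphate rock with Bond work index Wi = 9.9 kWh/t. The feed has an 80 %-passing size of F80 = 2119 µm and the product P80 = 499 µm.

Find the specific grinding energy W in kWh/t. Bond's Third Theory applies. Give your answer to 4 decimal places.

W = 2.2812 kWh/t

W = 10 Wi / √P80 − 10 Wi / √F80
1/√499 = 0.044766;  1/√2119 = 0.021724
W = 10·9.9·(0.044766 − 0.021724) = 2.2812 kWh/t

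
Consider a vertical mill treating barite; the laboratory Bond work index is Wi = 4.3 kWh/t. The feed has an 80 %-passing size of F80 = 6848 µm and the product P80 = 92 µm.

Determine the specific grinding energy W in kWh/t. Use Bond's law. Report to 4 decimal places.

W = 3.9634 kWh/t

W = 10·Wi·(P80^(-½) − F80^(-½))
1/√92 = 0.104257;  1/√6848 = 0.012084
W = 10·4.3·(0.104257 − 0.012084) = 3.9634 kWh/t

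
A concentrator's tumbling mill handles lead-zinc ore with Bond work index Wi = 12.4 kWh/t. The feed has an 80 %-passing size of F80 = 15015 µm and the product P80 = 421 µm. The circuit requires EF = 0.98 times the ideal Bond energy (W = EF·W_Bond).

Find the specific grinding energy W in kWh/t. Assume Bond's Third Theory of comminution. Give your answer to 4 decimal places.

W = 10 Wi (P80^-0.5 − F80^-0.5)
1/√421 = 0.048737;  1/√15015 = 0.008161
W = 10·12.4·(0.048737 − 0.008161) = 5.0314 kWh/t
W_actual = 0.98 × 5.0314 = 4.9308 kWh/t

W = 4.9308 kWh/t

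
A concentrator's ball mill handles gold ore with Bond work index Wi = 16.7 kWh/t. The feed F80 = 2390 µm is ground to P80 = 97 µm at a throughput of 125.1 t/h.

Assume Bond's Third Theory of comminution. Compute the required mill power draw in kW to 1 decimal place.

P = 1693.9 kW

Bond:  W = 10 Wi (1/√P − 1/√F)
W = 10·16.7·(1/√97 − 1/√2390) = 10·16.7·(0.081080) = 13.5403 kWh/t
P_mill = W·ṁ = 13.5403·125.1 = 1693.9 kW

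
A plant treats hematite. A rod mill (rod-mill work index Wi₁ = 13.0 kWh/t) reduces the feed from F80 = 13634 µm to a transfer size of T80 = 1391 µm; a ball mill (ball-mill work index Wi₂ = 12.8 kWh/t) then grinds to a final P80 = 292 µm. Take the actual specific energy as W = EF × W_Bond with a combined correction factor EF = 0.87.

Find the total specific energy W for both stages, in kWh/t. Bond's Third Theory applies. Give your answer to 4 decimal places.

W = 10 Wi (P80^-0.5 − F80^-0.5)
Stage 1 (13634→1391 µm, Wi₁=13.0): W₁ = 10·13.0·(0.026812 − 0.008564) = 2.3723 kWh/t
Stage 2 (1391→292 µm, Wi₂=12.8): W₂ = 10·12.8·(0.058521 − 0.026812) = 4.0586 kWh/t
W = W₁ + W₂ = 2.3723 + 4.0586 = 6.4309 kWh/t
Apply correction: 6.4309 × 0.87 = 5.5949 kWh/t

W = 5.5949 kWh/t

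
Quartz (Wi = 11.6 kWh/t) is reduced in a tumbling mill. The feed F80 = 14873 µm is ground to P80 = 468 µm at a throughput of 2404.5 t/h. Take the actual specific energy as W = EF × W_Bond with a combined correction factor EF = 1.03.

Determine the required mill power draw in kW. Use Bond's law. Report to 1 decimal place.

P = 10924.3 kW

W = 10·Wi·[P80^(−½) − F80^(−½)]
W = 10·11.6·(1/√468 − 1/√14873) = 10·11.6·(0.038025) = 4.4109 kWh/t
Corrected W = EF·W_Bond = 1.03·4.4109 = 4.5433 kWh/t
P = W·T = 4.5433·2404.5 = 10924.3 kW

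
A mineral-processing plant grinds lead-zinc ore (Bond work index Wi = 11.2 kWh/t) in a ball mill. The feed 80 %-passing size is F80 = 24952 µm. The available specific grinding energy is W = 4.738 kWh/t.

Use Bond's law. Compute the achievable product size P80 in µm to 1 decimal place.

P80 = 422.8 µm

W_Bond = 10·Wi·(1/√P₈₀ − 1/√F₈₀)
⇒ 1/√P80 = W/(10 Wi) + 1/√F80
  = 4.7380/(10·11.2) + 1/√24952 = 0.042304 + 0.006331 = 0.048634
P80 = (1/0.048634)² = 20.5617² = 422.78 µm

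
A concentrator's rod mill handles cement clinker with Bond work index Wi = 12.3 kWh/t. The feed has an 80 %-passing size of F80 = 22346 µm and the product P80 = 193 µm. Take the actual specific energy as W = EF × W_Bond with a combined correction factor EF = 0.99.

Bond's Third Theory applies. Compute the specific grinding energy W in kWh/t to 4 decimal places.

W = 7.9506 kWh/t

W_Bond = 10·Wi·(1/√P₈₀ − 1/√F₈₀)
1/√193 = 0.071982;  1/√22346 = 0.006690
W = 10·12.3·(0.071982 − 0.006690) = 8.0309 kWh/t
Apply correction: 8.0309 × 0.99 = 7.9506 kWh/t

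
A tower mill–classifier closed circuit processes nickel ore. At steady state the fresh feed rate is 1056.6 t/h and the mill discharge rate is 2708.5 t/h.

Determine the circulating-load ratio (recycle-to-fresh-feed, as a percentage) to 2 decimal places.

CL = 156.34 %

Mill node: discharge = fresh + recycle.
R = M − F = 2708.5 − 1056.6 = 1651.9 t/h
CL = 100·R/F = 100·1651.9/1056.6 = 156.34 %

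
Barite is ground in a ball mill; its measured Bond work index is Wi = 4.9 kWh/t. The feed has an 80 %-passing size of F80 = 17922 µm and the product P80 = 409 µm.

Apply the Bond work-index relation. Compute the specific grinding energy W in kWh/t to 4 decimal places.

W = 2.0569 kWh/t

Bond:  W = 10 Wi (1/√P − 1/√F)
1/√409 = 0.049447;  1/√17922 = 0.007470
W = 10·4.9·(0.049447 − 0.007470) = 2.0569 kWh/t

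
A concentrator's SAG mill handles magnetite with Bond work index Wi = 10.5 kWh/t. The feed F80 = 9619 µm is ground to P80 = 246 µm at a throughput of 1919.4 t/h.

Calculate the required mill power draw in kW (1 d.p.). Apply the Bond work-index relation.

P = 10794.6 kW

Bond: W = 10·Wi·(1/√P80 − 1/√F80)
W = 10·10.5·(1/√246 − 1/√9619) = 10·10.5·(0.053562) = 5.6240 kWh/t
Power = W × throughput = 5.6240 kWh/t × 1919.4 t/h = 10794.6 kW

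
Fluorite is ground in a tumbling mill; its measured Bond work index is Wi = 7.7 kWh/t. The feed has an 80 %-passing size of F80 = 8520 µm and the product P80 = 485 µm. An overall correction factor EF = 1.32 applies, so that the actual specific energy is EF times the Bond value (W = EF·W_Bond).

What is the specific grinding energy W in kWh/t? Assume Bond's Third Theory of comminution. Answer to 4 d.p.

W = 3.5141 kWh/t

W = 10·Wi·(P80^(-½) − F80^(-½))
1/√485 = 0.045408;  1/√8520 = 0.010834
W = 10·7.7·(0.045408 − 0.010834) = 2.6622 kWh/t
Corrected W = EF·W_Bond = 1.32·2.6622 = 3.5141 kWh/t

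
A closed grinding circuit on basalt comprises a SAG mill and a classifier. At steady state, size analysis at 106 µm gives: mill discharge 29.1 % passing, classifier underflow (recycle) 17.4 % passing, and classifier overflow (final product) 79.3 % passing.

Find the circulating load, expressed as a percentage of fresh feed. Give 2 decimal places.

Let r = R/F. Size balance at 106 µm:
r = (o − d)/(d − u)
r = (79.3 − 29.1)/(29.1 − 17.4) = 50.2/11.7 = 4.2906
CL = 100·r = 429.06 %

CL = 429.06 %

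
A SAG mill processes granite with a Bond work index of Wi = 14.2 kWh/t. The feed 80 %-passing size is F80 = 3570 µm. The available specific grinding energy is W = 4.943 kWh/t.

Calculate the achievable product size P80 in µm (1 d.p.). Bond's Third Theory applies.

W = 10 Wi (1/√P80 − 1/√F80)  [Bond]
⇒ 1/√P80 = W/(10 Wi) + 1/√F80
  = 4.9430/(10·14.2) + 1/√3570 = 0.034810 + 0.016737 = 0.051546
P80 = (1/0.051546)² = 19.4000² = 376.36 µm

P80 = 376.4 µm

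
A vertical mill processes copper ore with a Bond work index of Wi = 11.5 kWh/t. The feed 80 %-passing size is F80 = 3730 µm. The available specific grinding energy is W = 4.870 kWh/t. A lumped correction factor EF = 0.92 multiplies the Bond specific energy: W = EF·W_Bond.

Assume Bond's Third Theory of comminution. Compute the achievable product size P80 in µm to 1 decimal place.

P80 = 256.8 µm

W = 10·Wi·(P80^(-½) − F80^(-½))
W_Bond = W / EF = 4.870 / 0.92 = 5.2935 kWh/t
1/√P80 = 1/√F80 + W_Bond/(10·Wi)
  = 5.2935/(10·11.5) + 1/√3730 = 0.046030 + 0.016374 = 0.062404
P80 = (1/0.062404)² = 16.0246² = 256.79 µm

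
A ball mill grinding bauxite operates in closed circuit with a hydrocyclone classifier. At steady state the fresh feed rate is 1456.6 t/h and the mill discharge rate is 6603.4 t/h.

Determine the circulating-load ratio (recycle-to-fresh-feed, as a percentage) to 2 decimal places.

CL = 353.34 %

Discharge = new feed + return, hence
R = M − F = 6603.4 − 1456.6 = 5146.8 t/h
CL = 100·R/F = 100·5146.8/1456.6 = 353.34 %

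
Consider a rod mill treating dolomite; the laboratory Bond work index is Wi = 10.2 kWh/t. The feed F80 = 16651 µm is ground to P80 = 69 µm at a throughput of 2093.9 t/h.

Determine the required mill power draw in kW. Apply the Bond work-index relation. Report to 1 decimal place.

P = 24056.6 kW

W = 10 Wi (P80^-0.5 − F80^-0.5)
W = 10·10.2·(1/√69 − 1/√16651) = 10·10.2·(0.112636) = 11.4889 kWh/t
Power = W × throughput = 11.4889 kWh/t × 2093.9 t/h = 24056.6 kW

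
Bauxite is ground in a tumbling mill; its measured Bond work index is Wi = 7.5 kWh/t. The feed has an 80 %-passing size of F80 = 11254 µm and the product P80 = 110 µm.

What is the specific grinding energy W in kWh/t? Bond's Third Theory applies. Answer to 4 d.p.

W = 6.4440 kWh/t

Bond:  W = 10 Wi (1/√P − 1/√F)
1/√110 = 0.095346;  1/√11254 = 0.009426
W = 10·7.5·(0.095346 − 0.009426) = 6.4440 kWh/t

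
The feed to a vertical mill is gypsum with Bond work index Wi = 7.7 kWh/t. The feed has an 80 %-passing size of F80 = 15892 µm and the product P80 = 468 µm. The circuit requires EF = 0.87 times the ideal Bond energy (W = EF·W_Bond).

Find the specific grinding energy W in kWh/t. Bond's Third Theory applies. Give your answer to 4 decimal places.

W = 2.5652 kWh/t

Bond:  W = 10 Wi (1/√P − 1/√F)
1/√468 = 0.046225;  1/√15892 = 0.007933
W = 10·7.7·(0.046225 − 0.007933) = 2.9485 kWh/t
W_actual = 0.87 × 2.9485 = 2.5652 kWh/t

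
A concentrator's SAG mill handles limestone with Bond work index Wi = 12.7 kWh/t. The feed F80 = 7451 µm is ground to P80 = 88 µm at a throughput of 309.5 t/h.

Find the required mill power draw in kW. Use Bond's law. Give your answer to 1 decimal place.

P = 3734.7 kW

W = 10 Wi / √P80 − 10 Wi / √F80
W = 10·12.7·(1/√88 − 1/√7451) = 10·12.7·(0.095015) = 12.0670 kWh/t
P = W·T = 12.0670·309.5 = 3734.7 kW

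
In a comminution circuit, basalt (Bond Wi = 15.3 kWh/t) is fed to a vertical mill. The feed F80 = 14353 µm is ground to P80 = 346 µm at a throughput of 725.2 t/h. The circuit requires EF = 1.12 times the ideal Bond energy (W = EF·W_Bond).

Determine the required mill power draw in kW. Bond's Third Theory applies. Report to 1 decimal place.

P = 5643.5 kW

W = 10 Wi (1/√P80 − 1/√F80)  [Bond]
W = 10·15.3·(1/√346 − 1/√14353) = 10·15.3·(0.045413) = 6.9482 kWh/t
Corrected W = EF·W_Bond = 1.12·6.9482 = 7.7820 kWh/t
Power = W × throughput = 7.7820 kWh/t × 725.2 t/h = 5643.5 kW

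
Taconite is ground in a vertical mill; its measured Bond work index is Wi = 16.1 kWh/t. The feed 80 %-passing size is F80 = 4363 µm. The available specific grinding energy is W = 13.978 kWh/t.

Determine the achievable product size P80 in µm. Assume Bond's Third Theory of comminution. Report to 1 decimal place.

W = 10·Wi·(P80^(-½) − F80^(-½))
⇒ 1/√P80 = W/(10 Wi) + 1/√F80
  = 13.9780/(10·16.1) + 1/√4363 = 0.086820 + 0.015139 = 0.101959
P80 = (1/0.101959)² = 9.8078² = 96.19 µm

P80 = 96.2 µm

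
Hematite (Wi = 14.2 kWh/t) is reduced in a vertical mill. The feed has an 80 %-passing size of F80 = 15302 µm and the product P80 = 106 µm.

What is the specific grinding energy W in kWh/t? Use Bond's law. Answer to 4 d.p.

Bond: W = 10·Wi·(1/√P80 − 1/√F80)
1/√106 = 0.097129;  1/√15302 = 0.008084
W = 10·14.2·(0.097129 − 0.008084) = 12.6443 kWh/t

W = 12.6443 kWh/t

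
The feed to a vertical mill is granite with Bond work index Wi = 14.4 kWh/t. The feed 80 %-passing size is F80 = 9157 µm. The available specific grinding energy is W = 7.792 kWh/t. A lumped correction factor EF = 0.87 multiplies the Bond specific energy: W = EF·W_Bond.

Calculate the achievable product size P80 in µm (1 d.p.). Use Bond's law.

P80 = 189.5 µm

W = 10 Wi / √P80 − 10 Wi / √F80
W_Bond = W / EF = 7.792 / 0.87 = 8.9563 kWh/t
P80^-0.5 = F80^-0.5 + W_Bond/(10 Wi)
  = 8.9563/(10·14.4) + 1/√9157 = 0.062197 + 0.010450 = 0.072647
P80 = (1/0.072647)² = 13.7652² = 189.48 µm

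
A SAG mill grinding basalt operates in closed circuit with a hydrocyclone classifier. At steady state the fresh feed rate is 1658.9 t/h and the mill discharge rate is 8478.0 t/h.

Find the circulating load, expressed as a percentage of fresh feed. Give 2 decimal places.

Discharge = new feed + return, hence
R = M − F = 8478.0 − 1658.9 = 6819.1 t/h
CL = 100·R/F = 100·6819.1/1658.9 = 411.06 %

CL = 411.06 %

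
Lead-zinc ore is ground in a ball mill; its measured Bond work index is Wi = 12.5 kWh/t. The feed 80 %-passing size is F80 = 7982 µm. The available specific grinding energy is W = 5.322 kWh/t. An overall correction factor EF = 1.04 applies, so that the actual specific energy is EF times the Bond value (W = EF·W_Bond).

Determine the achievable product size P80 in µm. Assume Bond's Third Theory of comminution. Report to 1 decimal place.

P80 = 368.0 µm

W = 10 Wi (P80^-0.5 − F80^-0.5)
W_Bond = W / EF = 5.322 / 1.04 = 5.1173 kWh/t
P80^-0.5 = F80^-0.5 + W_Bond/(10 Wi)
  = 5.1173/(10·12.5) + 1/√7982 = 0.040938 + 0.011193 = 0.052131
P80 = (1/0.052131)² = 19.1823² = 367.96 µm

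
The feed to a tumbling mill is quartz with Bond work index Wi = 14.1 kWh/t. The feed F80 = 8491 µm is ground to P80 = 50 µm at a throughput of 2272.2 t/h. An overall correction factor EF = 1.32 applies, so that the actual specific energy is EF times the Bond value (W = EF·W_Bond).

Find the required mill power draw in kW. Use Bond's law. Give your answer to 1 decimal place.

W = 10 Wi (1/√P80 − 1/√F80)  [Bond]
W = 10·14.1·(1/√50 − 1/√8491) = 10·14.1·(0.130569) = 18.4102 kWh/t
Corrected W = EF·W_Bond = 1.32·18.4102 = 24.3015 kWh/t
Mill draw = 24.3015 × 2272.2 = 55217.9 kW

P = 55217.9 kW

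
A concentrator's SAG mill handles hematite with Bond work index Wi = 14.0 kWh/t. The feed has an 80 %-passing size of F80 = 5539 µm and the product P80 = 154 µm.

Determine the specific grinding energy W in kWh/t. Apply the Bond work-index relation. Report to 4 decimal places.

W = 9.4004 kWh/t

W = 10 Wi (P80^-0.5 − F80^-0.5)
1/√154 = 0.080582;  1/√5539 = 0.013436
W = 10·14.0·(0.080582 − 0.013436) = 9.4004 kWh/t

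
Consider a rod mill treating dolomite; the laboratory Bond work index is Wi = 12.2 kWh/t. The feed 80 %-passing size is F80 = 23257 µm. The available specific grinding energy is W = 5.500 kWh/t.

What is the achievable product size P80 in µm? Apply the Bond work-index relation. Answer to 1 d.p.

P80 = 375.0 µm

Bond:  W = 10 Wi (1/√P − 1/√F)
⇒ 1/√P80 = W/(10 Wi) + 1/√F80
  = 5.5000/(10·12.2) + 1/√23257 = 0.045082 + 0.006557 = 0.051639
P80 = (1/0.051639)² = 19.3651² = 375.01 µm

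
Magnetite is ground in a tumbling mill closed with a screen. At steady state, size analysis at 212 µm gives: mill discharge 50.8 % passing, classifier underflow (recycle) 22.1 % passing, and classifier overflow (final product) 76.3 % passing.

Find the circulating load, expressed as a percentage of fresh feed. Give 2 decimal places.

Balance %-passing 212 µm (r = R/F):
(1+r)d = ru + o → r = (o−d)/(d−u)
r = (76.3 − 50.8)/(50.8 − 22.1) = 25.5/28.7 = 0.8885
CL = 100·r = 88.85 %

CL = 88.85 %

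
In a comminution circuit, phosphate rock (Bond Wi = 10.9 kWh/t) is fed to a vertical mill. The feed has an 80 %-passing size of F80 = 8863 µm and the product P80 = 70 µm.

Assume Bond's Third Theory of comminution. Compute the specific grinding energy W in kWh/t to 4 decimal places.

W = 10 Wi / √P80 − 10 Wi / √F80
1/√70 = 0.119523;  1/√8863 = 0.010622
W = 10·10.9·(0.119523 − 0.010622) = 11.8702 kWh/t

W = 11.8702 kWh/t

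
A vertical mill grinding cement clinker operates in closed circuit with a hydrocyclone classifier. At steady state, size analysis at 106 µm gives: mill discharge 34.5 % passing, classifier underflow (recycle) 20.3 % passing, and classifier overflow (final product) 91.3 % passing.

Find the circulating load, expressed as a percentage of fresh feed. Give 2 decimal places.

CL = 400.00 %

Balance %-passing 106 µm (r = R/F):
(1+r)d = ru + o → r = (o−d)/(d−u)
r = (91.3 − 34.5)/(34.5 − 20.3) = 56.8/14.2 = 4.0000
CL = 100·r = 400.00 %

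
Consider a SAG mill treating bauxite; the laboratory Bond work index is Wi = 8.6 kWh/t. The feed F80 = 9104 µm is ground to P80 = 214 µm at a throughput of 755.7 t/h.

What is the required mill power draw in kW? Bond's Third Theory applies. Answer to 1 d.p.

P = 3761.5 kW

W = 10·Wi·[P80^(−½) − F80^(−½)]
W = 10·8.6·(1/√214 − 1/√9104) = 10·8.6·(0.057878) = 4.9775 kWh/t
Mill draw = 4.9775 × 755.7 = 3761.5 kW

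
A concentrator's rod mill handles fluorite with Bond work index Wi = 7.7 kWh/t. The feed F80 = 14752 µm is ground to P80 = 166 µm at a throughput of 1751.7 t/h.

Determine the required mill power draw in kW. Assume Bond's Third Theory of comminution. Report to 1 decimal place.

P = 9358.3 kW

Bond:  W = 10 Wi (1/√P − 1/√F)
W = 10·7.7·(1/√166 − 1/√14752) = 10·7.7·(0.069382) = 5.3424 kWh/t
P_mill = W·ṁ = 5.3424·1751.7 = 9358.3 kW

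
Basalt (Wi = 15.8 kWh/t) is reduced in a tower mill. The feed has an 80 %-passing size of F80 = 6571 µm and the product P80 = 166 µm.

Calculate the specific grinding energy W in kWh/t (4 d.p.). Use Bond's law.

W = 10.3140 kWh/t

W_Bond = 10·Wi·(1/√P₈₀ − 1/√F₈₀)
1/√166 = 0.077615;  1/√6571 = 0.012336
W = 10·15.8·(0.077615 − 0.012336) = 10.3140 kWh/t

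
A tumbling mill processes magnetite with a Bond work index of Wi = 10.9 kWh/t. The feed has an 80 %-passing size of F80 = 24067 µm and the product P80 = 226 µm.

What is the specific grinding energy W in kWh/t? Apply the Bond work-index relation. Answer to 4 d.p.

W = 6.5480 kWh/t

W = 10 Wi (P80^-0.5 − F80^-0.5)
1/√226 = 0.066519;  1/√24067 = 0.006446
W = 10·10.9·(0.066519 − 0.006446) = 6.5480 kWh/t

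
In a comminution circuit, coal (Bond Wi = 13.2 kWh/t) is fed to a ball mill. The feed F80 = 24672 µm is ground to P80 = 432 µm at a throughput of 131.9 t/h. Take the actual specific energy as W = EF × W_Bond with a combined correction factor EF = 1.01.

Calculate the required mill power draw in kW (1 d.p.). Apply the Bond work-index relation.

P = 734.1 kW

W = 10·Wi·(P80^(-½) − F80^(-½))
W = 10·13.2·(1/√432 − 1/√24672) = 10·13.2·(0.041746) = 5.5105 kWh/t
Corrected W = EF·W_Bond = 1.01·5.5105 = 5.5656 kWh/t
Power = W × throughput = 5.5656 kWh/t × 131.9 t/h = 734.1 kW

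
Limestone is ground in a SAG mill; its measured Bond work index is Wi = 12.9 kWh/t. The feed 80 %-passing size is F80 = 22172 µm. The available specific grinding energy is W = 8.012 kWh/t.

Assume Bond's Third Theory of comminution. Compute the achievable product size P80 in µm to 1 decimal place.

Bond:  W = 10 Wi (1/√P − 1/√F)
1/√P80 = 1/√F80 + W/(10·Wi)
  = 8.0120/(10·12.9) + 1/√22172 = 0.062109 + 0.006716 = 0.068824
P80 = (1/0.068824)² = 14.5297² = 211.11 µm

P80 = 211.1 µm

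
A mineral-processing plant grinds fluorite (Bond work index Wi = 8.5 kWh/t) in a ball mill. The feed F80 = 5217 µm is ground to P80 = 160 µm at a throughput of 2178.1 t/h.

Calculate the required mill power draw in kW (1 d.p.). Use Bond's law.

P = 12073.3 kW

W = 10·Wi·(P80^(-½) − F80^(-½))
W = 10·8.5·(1/√160 − 1/√5217) = 10·8.5·(0.065212) = 5.5430 kWh/t
P = W·T = 5.5430·2178.1 = 12073.3 kW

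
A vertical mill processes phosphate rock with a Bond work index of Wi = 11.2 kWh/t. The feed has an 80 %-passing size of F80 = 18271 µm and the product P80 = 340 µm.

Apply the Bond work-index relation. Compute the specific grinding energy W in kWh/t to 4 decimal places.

W = 5.2455 kWh/t

Bond: W = 10·Wi·(1/√P80 − 1/√F80)
1/√340 = 0.054233;  1/√18271 = 0.007398
W = 10·11.2·(0.054233 − 0.007398) = 5.2455 kWh/t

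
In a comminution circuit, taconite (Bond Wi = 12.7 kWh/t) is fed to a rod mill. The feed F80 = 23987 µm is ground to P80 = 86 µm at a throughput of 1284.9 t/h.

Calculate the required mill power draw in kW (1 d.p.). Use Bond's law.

P = 16542.8 kW

W = 10 Wi / √P80 − 10 Wi / √F80
W = 10·12.7·(1/√86 − 1/√23987) = 10·12.7·(0.101376) = 12.8748 kWh/t
P = W·T = 12.8748·1284.9 = 16542.8 kW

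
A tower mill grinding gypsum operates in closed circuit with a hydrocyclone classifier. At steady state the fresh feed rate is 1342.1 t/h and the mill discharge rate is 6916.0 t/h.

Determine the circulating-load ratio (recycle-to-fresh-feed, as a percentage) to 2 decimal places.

CL = 415.31 %

Steady state: M = F + R.
R = M − F = 6916.0 − 1342.1 = 5573.9 t/h
CL = 100·R/F = 100·5573.9/1342.1 = 415.31 %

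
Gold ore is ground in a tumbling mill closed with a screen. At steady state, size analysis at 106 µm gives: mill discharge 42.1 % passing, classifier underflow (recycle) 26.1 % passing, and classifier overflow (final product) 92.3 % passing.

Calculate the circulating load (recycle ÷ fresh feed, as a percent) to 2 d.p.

Balance %-passing 106 µm (r = R/F):
(1+r)d = ru + o → r = (o−d)/(d−u)
r = (92.3 − 42.1)/(42.1 − 26.1) = 50.2/16.0 = 3.1375
CL = 100·r = 313.75 %

CL = 313.75 %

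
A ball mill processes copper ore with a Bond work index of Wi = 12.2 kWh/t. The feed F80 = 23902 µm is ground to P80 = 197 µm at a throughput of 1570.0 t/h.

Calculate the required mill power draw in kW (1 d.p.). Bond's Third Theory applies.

W = 10 Wi (P80^-0.5 − F80^-0.5)
W = 10·12.2·(1/√197 − 1/√23902) = 10·12.2·(0.064779) = 7.9030 kWh/t
Power = W × throughput = 7.9030 kWh/t × 1570.0 t/h = 12407.7 kW

P = 12407.7 kW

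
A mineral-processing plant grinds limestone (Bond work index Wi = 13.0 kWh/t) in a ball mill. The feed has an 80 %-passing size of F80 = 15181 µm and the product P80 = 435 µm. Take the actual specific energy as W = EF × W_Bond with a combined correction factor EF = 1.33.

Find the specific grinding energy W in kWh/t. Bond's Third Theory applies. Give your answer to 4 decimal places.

W = 10·Wi·[P80^(−½) − F80^(−½)]
1/√435 = 0.047946;  1/√15181 = 0.008116
W = 10·13.0·(0.047946 − 0.008116) = 5.1779 kWh/t
Apply correction: 5.1779 × 1.33 = 6.8866 kWh/t

W = 6.8866 kWh/t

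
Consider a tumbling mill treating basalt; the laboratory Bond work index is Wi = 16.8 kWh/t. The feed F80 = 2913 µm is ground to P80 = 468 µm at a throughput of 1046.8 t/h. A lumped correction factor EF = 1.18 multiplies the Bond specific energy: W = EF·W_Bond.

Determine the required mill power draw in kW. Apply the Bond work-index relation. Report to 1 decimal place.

W_Bond = 10·Wi·(1/√P₈₀ − 1/√F₈₀)
W = 10·16.8·(1/√468 − 1/√2913) = 10·16.8·(0.027697) = 4.6531 kWh/t
Apply correction: 4.6531 × 1.18 = 5.4906 kWh/t
P_mill = W·ṁ = 5.4906·1046.8 = 5747.6 kW

P = 5747.6 kW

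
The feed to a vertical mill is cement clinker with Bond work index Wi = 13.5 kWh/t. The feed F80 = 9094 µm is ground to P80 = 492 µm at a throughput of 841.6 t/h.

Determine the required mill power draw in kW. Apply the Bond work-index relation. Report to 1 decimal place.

P = 3930.8 kW

Bond: W = 10·Wi·(1/√P80 − 1/√F80)
W = 10·13.5·(1/√492 − 1/√9094) = 10·13.5·(0.034597) = 4.6706 kWh/t
P = W·T = 4.6706·841.6 = 3930.8 kW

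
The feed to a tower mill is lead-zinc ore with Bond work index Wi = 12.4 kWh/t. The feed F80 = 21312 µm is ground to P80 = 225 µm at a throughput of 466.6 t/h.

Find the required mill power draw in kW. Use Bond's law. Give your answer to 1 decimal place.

P = 3460.9 kW

W = 10 Wi / √P80 − 10 Wi / √F80
W = 10·12.4·(1/√225 − 1/√21312) = 10·12.4·(0.059817) = 7.4173 kWh/t
P = W·T = 7.4173·466.6 = 3460.9 kW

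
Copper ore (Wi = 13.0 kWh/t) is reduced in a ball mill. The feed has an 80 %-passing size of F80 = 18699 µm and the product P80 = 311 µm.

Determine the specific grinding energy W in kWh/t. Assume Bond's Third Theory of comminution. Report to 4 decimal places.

W = 6.4209 kWh/t

Bond:  W = 10 Wi (1/√P − 1/√F)
1/√311 = 0.056705;  1/√18699 = 0.007313
W = 10·13.0·(0.056705 − 0.007313) = 6.4209 kWh/t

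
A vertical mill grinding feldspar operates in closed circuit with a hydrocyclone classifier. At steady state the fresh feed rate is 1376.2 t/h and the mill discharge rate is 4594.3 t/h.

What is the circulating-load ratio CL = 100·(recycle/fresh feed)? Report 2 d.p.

Discharge = new feed + return, hence
R = M − F = 4594.3 − 1376.2 = 3218.1 t/h
CL = 100·R/F = 100·3218.1/1376.2 = 233.84 %

CL = 233.84 %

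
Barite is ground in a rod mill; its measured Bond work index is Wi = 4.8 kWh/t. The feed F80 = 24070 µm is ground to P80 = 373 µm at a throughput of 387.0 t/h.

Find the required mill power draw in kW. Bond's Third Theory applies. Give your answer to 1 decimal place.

W = 10 Wi (1/√P80 − 1/√F80)  [Bond]
W = 10·4.8·(1/√373 − 1/√24070) = 10·4.8·(0.045332) = 2.1760 kWh/t
Mill draw = 2.1760 × 387.0 = 842.1 kW

P = 842.1 kW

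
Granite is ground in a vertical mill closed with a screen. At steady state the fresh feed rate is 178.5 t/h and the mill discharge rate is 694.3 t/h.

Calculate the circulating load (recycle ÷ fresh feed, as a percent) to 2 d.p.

CL = 288.96 %

M = F + R at steady state, so:
R = M − F = 694.3 − 178.5 = 515.8 t/h
CL = 100·R/F = 100·515.8/178.5 = 288.96 %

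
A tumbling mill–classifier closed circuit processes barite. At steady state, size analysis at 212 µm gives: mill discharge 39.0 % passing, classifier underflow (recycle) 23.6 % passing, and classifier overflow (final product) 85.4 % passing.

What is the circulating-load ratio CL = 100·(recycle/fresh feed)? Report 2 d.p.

Two-product formula at 212 µm:
r = (o − d)/(d − u)
r = (85.4 − 39.0)/(39.0 − 23.6) = 46.4/15.4 = 3.0130
CL = 100·r = 301.30 %

CL = 301.30 %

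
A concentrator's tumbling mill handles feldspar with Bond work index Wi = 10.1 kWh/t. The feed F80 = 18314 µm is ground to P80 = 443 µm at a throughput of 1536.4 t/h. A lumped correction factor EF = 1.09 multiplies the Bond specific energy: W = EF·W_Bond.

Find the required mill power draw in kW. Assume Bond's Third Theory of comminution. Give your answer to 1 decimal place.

P = 6786.3 kW

Bond:  W = 10 Wi (1/√P − 1/√F)
W = 10·10.1·(1/√443 − 1/√18314) = 10·10.1·(0.040122) = 4.0523 kWh/t
Apply correction: 4.0523 × 1.09 = 4.4170 kWh/t
Mill draw = 4.4170 × 1536.4 = 6786.3 kW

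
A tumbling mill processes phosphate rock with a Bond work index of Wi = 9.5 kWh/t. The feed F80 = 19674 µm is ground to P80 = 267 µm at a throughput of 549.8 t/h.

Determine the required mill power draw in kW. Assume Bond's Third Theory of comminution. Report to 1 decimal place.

P = 2824.1 kW

W = 10 Wi (P80^-0.5 − F80^-0.5)
W = 10·9.5·(1/√267 − 1/√19674) = 10·9.5·(0.054070) = 5.1366 kWh/t
P_mill = W·ṁ = 5.1366·549.8 = 2824.1 kW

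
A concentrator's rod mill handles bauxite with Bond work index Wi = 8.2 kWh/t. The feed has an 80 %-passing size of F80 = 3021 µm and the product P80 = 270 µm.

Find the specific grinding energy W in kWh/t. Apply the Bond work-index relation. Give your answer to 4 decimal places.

W = 3.4985 kWh/t

W = 10·Wi·[P80^(−½) − F80^(−½)]
1/√270 = 0.060858;  1/√3021 = 0.018194
W = 10·8.2·(0.060858 − 0.018194) = 3.4985 kWh/t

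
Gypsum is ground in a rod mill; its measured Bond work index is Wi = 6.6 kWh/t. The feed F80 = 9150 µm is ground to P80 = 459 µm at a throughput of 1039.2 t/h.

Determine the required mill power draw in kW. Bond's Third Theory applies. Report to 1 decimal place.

W = 10 Wi (P80^-0.5 − F80^-0.5)
W = 10·6.6·(1/√459 − 1/√9150) = 10·6.6·(0.036222) = 2.3906 kWh/t
P = W·T = 2.3906·1039.2 = 2484.4 kW

P = 2484.4 kW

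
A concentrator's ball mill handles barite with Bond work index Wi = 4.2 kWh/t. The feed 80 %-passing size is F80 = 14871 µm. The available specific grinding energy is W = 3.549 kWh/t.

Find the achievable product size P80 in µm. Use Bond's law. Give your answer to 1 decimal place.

P80 = 116.4 µm

W_Bond = 10·Wi·(1/√P₈₀ − 1/√F₈₀)
P80^-0.5 = F80^-0.5 + W/(10 Wi)
  = 3.5490/(10·4.2) + 1/√14871 = 0.084500 + 0.008200 = 0.092700
P80 = (1/0.092700)² = 10.7875² = 116.37 µm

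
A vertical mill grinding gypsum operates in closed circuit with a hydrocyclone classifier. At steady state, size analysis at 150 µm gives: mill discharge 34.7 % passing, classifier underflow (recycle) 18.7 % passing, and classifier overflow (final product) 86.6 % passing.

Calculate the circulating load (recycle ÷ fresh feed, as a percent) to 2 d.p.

CL = 324.37 %

Two-product formula at 150 µm:
(1+r)·d = r·u + o ⇒ r = (o−d)/(d−u)
r = (86.6 − 34.7)/(34.7 − 18.7) = 51.9/16.0 = 3.2437
CL = 100·r = 324.37 %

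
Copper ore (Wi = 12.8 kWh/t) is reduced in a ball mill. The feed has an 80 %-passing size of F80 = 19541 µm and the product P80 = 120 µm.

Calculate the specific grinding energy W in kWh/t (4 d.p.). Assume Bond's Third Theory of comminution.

Bond: W = 10·Wi·(1/√P80 − 1/√F80)
1/√120 = 0.091287;  1/√19541 = 0.007154
W = 10·12.8·(0.091287 − 0.007154) = 10.7691 kWh/t

W = 10.7691 kWh/t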